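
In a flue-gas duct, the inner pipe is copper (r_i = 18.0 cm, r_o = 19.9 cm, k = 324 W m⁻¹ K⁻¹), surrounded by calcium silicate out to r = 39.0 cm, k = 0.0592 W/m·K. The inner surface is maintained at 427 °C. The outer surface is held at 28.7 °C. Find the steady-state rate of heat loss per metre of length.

Q' = 220 W/m

Resistance network (inner→outer):
  R'_copper = ln(0.199/0.180)/(2πk) = 0.1003/(2π·324) = 4.929×10^-5 m·K/W
  R'_calcium silicate = ln(0.390/0.199)/(2πk) = 0.6728/(2π·0.0592) = 1.809 m·K/W
ΣR = 4.929×10^-5 + 1.809 = 1.809 m·K/W
Q' = ΔT/ΣR = (427 °C − 28.7 °C)/1.809 = 220 W/m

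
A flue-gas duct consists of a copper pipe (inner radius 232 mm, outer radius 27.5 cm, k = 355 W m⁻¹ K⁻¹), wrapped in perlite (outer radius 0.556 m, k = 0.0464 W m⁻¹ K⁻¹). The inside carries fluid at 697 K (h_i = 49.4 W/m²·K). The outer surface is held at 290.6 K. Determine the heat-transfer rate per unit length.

Resistance network (inner→outer):
  R'_conv,in = 1/(2πr h) = 1/(2π·0.232·49.4) = 0.01389 m·K/W
  R'_copper = ln(0.275/0.232)/(2πk) = 0.1700/(2π·355) = 7.623×10^-5 m·K/W
  R'_perlite = ln(0.556/0.275)/(2πk) = 0.7040/(2π·0.0464) = 2.415 m·K/W
ΣR = 0.01389 + 7.623×10^-5 + 2.415 = 2.429 m·K/W
Q' = ΔT/ΣR = (697 K − 290.6 K)/2.429 = 167 W/m

Q' = 167 W/m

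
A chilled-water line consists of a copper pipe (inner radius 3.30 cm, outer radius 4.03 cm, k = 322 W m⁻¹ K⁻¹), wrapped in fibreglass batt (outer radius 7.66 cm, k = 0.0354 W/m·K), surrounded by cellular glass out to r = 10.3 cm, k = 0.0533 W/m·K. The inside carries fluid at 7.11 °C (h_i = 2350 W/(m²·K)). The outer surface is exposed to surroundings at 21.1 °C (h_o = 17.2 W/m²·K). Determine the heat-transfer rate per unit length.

Q' = 3.62 W/m

Series thermal resistances, inner to outer:
  R'_conv,in = 1/(2πr h) = 1/(2π·0.0330·2350) = 0.002052 m·K/W
  R'_copper = ln(0.0403/0.0330)/(2πk) = 0.1998/(2π·322) = 9.878×10^-5 m·K/W
  R'_fibreglass batt = ln(0.0766/0.0403)/(2πk) = 0.6422/(2π·0.0354) = 2.887 m·K/W
  R'_cellular glass = ln(0.103/0.0766)/(2πk) = 0.2961/(2π·0.0533) = 0.8843 m·K/W
  R'_conv,out = 1/(2πr h) = 1/(2π·0.103·17.2) = 0.08984 m·K/W
ΣR = 0.002052 + 9.878×10^-5 + 2.887 + 0.8843 + 0.08984 = 3.863 m·K/W
Q' = ΔT/ΣR = (7.11 °C − 21.1 °C)/3.863 = -3.62 W/m
(Negative Q' ⇒ heat flows inward; heat gain = 3.62 W/m.)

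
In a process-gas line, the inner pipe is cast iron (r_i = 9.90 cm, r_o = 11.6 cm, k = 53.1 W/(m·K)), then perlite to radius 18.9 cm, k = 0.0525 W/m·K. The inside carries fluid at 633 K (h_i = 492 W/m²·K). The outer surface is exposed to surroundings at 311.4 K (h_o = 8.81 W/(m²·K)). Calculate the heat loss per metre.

Series thermal resistances, inner to outer:
  R'_conv,in = 1/(2πr h) = 1/(2π·0.0990·492) = 0.003268 m·K/W
  R'_cast iron = ln(0.116/0.0990)/(2πk) = 0.1585/(2π·53.1) = 4.750×10^-4 m·K/W
  R'_perlite = ln(0.189/0.116)/(2πk) = 0.4882/(2π·0.0525) = 1.480 m·K/W
  R'_conv,out = 1/(2πr h) = 1/(2π·0.189·8.81) = 0.09558 m·K/W
ΣR = 0.003268 + 4.750×10^-4 + 1.480 + 0.09558 = 1.579 m·K/W
Q' = ΔT/ΣR = (633 K − 311.4 K)/1.579 = 204 W/m

Q' = 204 W/m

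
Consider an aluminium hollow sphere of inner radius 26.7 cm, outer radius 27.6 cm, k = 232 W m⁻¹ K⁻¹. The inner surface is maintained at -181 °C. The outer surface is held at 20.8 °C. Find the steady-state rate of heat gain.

Q = 4820 kW

Q = 4πk·ΔT/(1/r₁ − 1/r₂) = 4π × 232 × 201.8 / (1/0.267 − 1/0.276) = 4.82×10^6 W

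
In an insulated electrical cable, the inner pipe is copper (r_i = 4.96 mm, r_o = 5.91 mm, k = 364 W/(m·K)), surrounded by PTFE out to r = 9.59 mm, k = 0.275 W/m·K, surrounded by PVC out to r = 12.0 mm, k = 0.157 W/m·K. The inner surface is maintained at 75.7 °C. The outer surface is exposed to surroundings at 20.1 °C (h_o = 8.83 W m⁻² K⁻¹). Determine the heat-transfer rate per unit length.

Q' = 27.7 W/m

Resistance network (inner→outer):
  R'_copper = ln(0.00591/0.00496)/(2πk) = 0.1752/(2π·364) = 7.662×10^-5 m·K/W
  R'_PTFE = ln(0.00959/0.00591)/(2πk) = 0.4841/(2π·0.275) = 0.2802 m·K/W
  R'_PVC = ln(0.0120/0.00959)/(2πk) = 0.2242/(2π·0.157) = 0.2273 m·K/W
  R'_conv,out = 1/(2πr h) = 1/(2π·0.0120·8.83) = 1.502 m·K/W
ΣR = 7.662×10^-5 + 0.2802 + 0.2273 + 1.502 = 2.010 m·K/W
Q' = ΔT/ΣR = (75.7 °C − 20.1 °C)/2.010 = 27.7 W/m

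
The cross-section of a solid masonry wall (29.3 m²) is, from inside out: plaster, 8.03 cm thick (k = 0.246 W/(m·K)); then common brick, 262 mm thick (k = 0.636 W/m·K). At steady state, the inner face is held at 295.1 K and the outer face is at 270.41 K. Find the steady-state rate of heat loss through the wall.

Q = 980 W

Series thermal resistances, inner to outer:
  R_plaster = L/(kA) = 0.0803/(0.246·29.3) = 0.01114 K/W
  R_common brick = L/(kA) = 0.262/(0.636·29.3) = 0.01406 K/W
ΣR = 0.01114 + 0.01406 = 0.02520 K/W
Q = ΔT/ΣR = (295.1 K − 270.41 K)/0.02520 = 980 W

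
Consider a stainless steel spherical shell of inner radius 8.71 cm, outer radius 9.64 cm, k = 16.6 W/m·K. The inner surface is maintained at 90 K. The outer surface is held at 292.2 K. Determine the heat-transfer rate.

Q = 4πk·ΔT/(1/r₁ − 1/r₂) = 4π × 16.6 × 202.2 / (1/0.0871 − 1/0.0964) = 38100 W

Q = 38.1 kW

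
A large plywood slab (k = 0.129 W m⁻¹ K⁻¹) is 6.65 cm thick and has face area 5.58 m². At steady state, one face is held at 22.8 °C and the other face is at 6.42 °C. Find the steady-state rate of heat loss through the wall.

Q = 177 W

Q = kA·ΔT/L = 0.129 × 5.58 × |22.8 °C − 6.42 °C| / 0.0665 = 177 W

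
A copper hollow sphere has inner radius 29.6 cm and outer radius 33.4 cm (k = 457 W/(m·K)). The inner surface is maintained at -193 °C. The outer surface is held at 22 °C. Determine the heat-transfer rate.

Q = 4πk·ΔT/(1/r₁ − 1/r₂) = 4π × 457 × 215 / (1/0.296 − 1/0.334) = 3.21×10^6 W

Q = 3.21×10^6 W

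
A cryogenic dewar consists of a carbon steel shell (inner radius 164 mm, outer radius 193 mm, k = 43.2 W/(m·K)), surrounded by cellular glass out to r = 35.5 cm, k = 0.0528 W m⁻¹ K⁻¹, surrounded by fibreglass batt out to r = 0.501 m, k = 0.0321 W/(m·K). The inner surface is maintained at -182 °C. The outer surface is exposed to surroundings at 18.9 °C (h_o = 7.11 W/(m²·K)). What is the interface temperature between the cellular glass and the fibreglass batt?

T = -55.1 °C

Treat each layer as a resistance in series:
  R_carbon steel = (1/0.164 − 1/0.193)/(4πk) = 0.9162/(4π·43.2) = 0.001688 K/W
  R_cellular glass = (1/0.193 − 1/0.355)/(4πk) = 2.364/(4π·0.0528) = 3.564 K/W
  R_fibreglass batt = (1/0.355 − 1/0.501)/(4πk) = 0.8209/(4π·0.0321) = 2.035 K/W
  R_conv,out = 1/(4πr²h) = 1/(4π·0.501²·7.11) = 0.04459 K/W
ΣR = 0.001688 + 3.564 + 2.035 + 0.04459 = 5.645 K/W
Q = ΔT/ΣR = (-182 °C − 18.9 °C)/5.645 = -35.59 W
From the inner boundary to the cellular glass/fibreglass batt interface, ΣR_partial = 3.566 K/W.
T_interface = T_in − Q·ΣR_partial = -182 °C − (-35.59)(3.566) = -55.1 °C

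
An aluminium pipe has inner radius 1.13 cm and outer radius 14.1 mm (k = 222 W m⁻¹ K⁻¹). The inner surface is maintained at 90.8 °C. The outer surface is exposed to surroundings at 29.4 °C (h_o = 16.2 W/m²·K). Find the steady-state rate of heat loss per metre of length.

Resistance network (inner→outer):
  R'_aluminium = ln(0.0141/0.0113)/(2πk) = 0.2214/(2π·222) = 1.587×10^-4 m·K/W
  R'_conv,out = 1/(2πr h) = 1/(2π·0.0141·16.2) = 0.6968 m·K/W
ΣR = 1.587×10^-4 + 0.6968 = 0.6970 m·K/W
Q' = ΔT/ΣR = (90.8 °C − 29.4 °C)/0.6970 = 88.1 W/m

Q' = 88.1 W/m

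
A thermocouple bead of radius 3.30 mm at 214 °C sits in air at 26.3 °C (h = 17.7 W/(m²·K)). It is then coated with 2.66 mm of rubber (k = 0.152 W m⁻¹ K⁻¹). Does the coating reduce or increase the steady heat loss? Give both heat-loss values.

increases: 0.455 → 0.951 W

Critical radius for a sphere: r_cr = 2k/h = 0.0172 m = 1.72 cm.
Outer radius after coating: r₂ = 0.00330 + 0.00266 = 0.00596 m.
Since r₁ < r_cr and r₂ ≤ r_cr, the coating moves toward the maximum at r_cr — heat loss rises.
Bare: R = 1/(4πr₁²h) = 412.8 K/W; Q = 187.7/412.8 = 0.455 W.
Coated: R = R_cond + R_conv = 197.4 K/W; Q = 187.7/197.4 = 0.951 W.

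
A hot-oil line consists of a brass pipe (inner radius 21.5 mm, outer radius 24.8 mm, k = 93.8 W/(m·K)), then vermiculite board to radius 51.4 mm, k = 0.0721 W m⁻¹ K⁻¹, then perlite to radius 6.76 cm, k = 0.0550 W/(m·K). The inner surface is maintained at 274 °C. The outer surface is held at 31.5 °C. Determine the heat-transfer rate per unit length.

Q' = 101 W/m

Series thermal resistances, inner to outer:
  R'_brass = ln(0.0248/0.0215)/(2πk) = 0.1428/(2π·93.8) = 2.423×10^-4 m·K/W
  R'_vermiculite board = ln(0.0514/0.0248)/(2πk) = 0.7288/(2π·0.0721) = 1.609 m·K/W
  R'_perlite = ln(0.0676/0.0514)/(2πk) = 0.2740/(2π·0.0550) = 0.7928 m·K/W
ΣR = 2.423×10^-4 + 1.609 + 0.7928 = 2.402 m·K/W
Q' = ΔT/ΣR = (274 °C − 31.5 °C)/2.402 = 101 W/m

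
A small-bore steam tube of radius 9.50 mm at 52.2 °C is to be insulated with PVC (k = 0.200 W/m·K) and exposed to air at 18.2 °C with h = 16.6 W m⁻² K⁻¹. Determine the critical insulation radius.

For a cylinder, r_cr = k_ins/h = 0.200/16.6 = 0.0120 m = 1.20 cm

r_cr = 1.20 cm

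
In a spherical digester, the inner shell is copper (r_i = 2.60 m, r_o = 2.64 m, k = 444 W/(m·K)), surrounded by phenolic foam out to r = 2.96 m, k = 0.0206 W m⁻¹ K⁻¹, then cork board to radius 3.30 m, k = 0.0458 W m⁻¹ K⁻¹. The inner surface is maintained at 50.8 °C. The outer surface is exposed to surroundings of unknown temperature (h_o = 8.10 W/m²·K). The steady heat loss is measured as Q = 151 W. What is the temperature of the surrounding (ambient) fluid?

T_out = 17.6 °C

Sum the resistances:
  R_copper = (1/2.60 − 1/2.64)/(4πk) = 0.005828/(4π·444) = 1.044×10^-6 K/W
  R_phenolic foam = (1/2.64 − 1/2.96)/(4πk) = 0.04095/(4π·0.0206) = 0.1582 K/W
  R_cork board = (1/2.96 − 1/3.30)/(4πk) = 0.03481/(4π·0.0458) = 0.06048 K/W
  R_conv,out = 1/(4πr²h) = 1/(4π·3.30²·8.10) = 9.021×10^-4 K/W
ΣR = 0.2196 K/W
ΔT = Q·ΣR = 151 × 0.2196 = 33.16 K
Heat flows outward, so T_out = T_in − ΔT = 50.8 − 33.16 = 17.6 °C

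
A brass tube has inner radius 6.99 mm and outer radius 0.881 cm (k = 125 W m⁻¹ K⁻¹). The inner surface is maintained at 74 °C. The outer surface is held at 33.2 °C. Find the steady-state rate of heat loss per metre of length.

Q' = 2πk·ΔT/ln(r₂/r₁) = 2π × 125 × 40.8 / ln(0.00881/0.00699) = 1.38×10^5 W/m

Q' = 1.38×10^5 W/m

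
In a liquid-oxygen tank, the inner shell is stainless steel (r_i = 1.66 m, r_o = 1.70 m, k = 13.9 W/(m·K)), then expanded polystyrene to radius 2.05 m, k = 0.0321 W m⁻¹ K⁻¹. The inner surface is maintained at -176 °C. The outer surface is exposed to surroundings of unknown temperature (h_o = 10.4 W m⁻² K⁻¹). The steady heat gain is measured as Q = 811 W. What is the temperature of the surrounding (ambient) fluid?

T_out = 27.5 °C

Sum the resistances:
  R_stainless steel = (1/1.66 − 1/1.70)/(4πk) = 0.01417/(4π·13.9) = 8.115×10^-5 K/W
  R_expanded polystyrene = (1/1.70 − 1/2.05)/(4πk) = 0.1004/(4π·0.0321) = 0.2490 K/W
  R_conv,out = 1/(4πr²h) = 1/(4π·2.05²·10.4) = 0.001821 K/W
ΣR = 0.2509 K/W
ΔT = Q·ΣR = 811 × 0.2509 = 203.5 K
Heat flows inward, so T_out = T_in + ΔT = -176 + 203.5 = 27.5 °C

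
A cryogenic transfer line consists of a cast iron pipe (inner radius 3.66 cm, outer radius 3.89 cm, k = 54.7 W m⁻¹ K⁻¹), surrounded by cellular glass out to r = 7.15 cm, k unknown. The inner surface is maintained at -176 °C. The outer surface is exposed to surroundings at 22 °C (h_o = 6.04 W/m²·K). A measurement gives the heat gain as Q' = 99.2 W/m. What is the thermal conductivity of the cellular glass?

ΣR = ΔT/Q' = |-176 − 22|/99.2 = 1.996 m·K/W
Known resistances:
  R'_cast iron = ln(0.0389/0.0366)/(2πk) = 0.06095/(2π·54.7) = 1.773×10^-4 m·K/W
  R'_conv,out = 1/(2πr h) = 1/(2π·0.0715·6.04) = 0.3685 m·K/W
R_cellular glass = ΣR − ΣR_known = 1.996 − 0.3687 = 1.627 m·K/W
ln(r₂/r₁)/(2πk) = 1.627 ⇒ k = 0.6087/(2π·1.627) = 0.0595 W/m·K

k = 0.0595 W/m·K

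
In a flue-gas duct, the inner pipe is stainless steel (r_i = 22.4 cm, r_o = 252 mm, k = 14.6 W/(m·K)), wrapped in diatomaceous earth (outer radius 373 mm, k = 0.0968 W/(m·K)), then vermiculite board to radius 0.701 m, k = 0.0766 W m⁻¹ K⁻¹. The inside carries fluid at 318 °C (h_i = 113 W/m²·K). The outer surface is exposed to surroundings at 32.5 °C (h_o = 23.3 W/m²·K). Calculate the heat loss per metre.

Q' = 145 W/m

Treat each layer as a resistance in series:
  R'_conv,in = 1/(2πr h) = 1/(2π·0.224·113) = 0.006288 m·K/W
  R'_stainless steel = ln(0.252/0.224)/(2πk) = 0.1178/(2π·14.6) = 0.001284 m·K/W
  R'_diatomaceous earth = ln(0.373/0.252)/(2πk) = 0.3921/(2π·0.0968) = 0.6448 m·K/W
  R'_vermiculite board = ln(0.701/0.373)/(2πk) = 0.6309/(2π·0.0766) = 1.311 m·K/W
  R'_conv,out = 1/(2πr h) = 1/(2π·0.701·23.3) = 0.009744 m·K/W
ΣR = 0.006288 + 0.001284 + 0.6448 + 1.311 + 0.009744 = 1.973 m·K/W
Q' = ΔT/ΣR = (318 °C − 32.5 °C)/1.973 = 145 W/m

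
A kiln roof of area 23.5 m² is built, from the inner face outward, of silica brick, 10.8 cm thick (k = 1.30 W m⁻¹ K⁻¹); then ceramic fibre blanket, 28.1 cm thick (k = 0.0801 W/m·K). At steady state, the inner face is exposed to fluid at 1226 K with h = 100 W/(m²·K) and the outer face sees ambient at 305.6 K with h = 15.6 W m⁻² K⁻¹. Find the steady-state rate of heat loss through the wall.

Treat each layer as a resistance in series:
  R_conv,in = 1/(hA) = 1/(100·23.5) = 4.255×10^-4 K/W
  R_silica brick = L/(kA) = 0.108/(1.30·23.5) = 0.003535 K/W
  R_ceramic fibre blanket = L/(kA) = 0.281/(0.0801·23.5) = 0.1493 K/W
  R_conv,out = 1/(hA) = 1/(15.6·23.5) = 0.002728 K/W
ΣR = 4.255×10^-4 + 0.003535 + 0.1493 + 0.002728 = 0.1560 K/W
Q = ΔT/ΣR = (1226 K − 305.6 K)/0.1560 = 5900 W

Q = 5.90 kW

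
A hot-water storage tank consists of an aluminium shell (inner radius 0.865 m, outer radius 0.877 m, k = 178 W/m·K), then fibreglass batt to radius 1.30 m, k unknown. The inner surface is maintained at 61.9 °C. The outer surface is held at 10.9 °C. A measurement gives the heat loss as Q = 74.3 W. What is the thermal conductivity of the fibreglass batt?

k = 0.0430 W/m·K

ΣR = ΔT/Q = |61.9 − 10.9|/74.3 = 0.6864 K/W
Known resistances:
  R_aluminium = (1/0.865 − 1/0.877)/(4πk) = 0.01582/(4π·178) = 7.072×10^-6 K/W
R_fibreglass batt = ΣR − ΣR_known = 0.6864 − 7.072×10^-6 = 0.6864 K/W
(1/r₁−1/r₂)/(4πk) = 0.6864 ⇒ k = 0.3710/(4π·0.6864) = 0.0430 W/m·K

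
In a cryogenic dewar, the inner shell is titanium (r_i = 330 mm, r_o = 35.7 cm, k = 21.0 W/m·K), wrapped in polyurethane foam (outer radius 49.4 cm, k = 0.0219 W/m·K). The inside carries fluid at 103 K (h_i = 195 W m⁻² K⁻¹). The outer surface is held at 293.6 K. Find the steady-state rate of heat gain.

Q = 67.4 W

Resistance network (inner→outer):
  R_conv,in = 1/(4πr²h) = 1/(4π·0.330²·195) = 0.003747 K/W
  R_titanium = (1/0.330 − 1/0.357)/(4πk) = 0.2292/(4π·21.0) = 8.685×10^-4 K/W
  R_polyurethane foam = (1/0.357 − 1/0.494)/(4πk) = 0.7768/(4π·0.0219) = 2.823 K/W
ΣR = 0.003747 + 8.685×10^-4 + 2.823 = 2.828 K/W
Q = ΔT/ΣR = (103 K − 293.6 K)/2.828 = -67.4 W
(Negative Q ⇒ heat flows inward; heat gain = 67.4 W.)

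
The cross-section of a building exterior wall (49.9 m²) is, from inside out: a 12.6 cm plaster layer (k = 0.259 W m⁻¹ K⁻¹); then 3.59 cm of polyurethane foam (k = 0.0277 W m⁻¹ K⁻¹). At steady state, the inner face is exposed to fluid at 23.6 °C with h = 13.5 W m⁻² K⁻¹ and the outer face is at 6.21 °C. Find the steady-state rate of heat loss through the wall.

Series thermal resistances, inner to outer:
  R_conv,in = 1/(hA) = 1/(13.5·49.9) = 0.001484 K/W
  R_plaster = L/(kA) = 0.126/(0.259·49.9) = 0.009749 K/W
  R_polyurethane foam = L/(kA) = 0.0359/(0.0277·49.9) = 0.02597 K/W
ΣR = 0.001484 + 0.009749 + 0.02597 = 0.03720 K/W
Q = ΔT/ΣR = (23.6 °C − 6.21 °C)/0.03720 = 467 W

Q = 467 W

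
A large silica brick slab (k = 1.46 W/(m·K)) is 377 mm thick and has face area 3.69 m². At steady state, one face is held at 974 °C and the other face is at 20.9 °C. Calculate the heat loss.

Q = 13600 W

Q = kA·ΔT/L = 1.46 × 3.69 × |974 °C − 20.9 °C| / 0.377 = 13600 W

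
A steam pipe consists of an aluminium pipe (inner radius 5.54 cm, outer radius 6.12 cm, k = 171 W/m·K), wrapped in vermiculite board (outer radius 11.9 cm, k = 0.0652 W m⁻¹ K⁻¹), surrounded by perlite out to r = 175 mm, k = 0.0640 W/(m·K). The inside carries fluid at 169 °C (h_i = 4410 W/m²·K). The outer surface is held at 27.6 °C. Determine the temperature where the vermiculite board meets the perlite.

Treat each layer as a resistance in series:
  R'_conv,in = 1/(2πr h) = 1/(2π·0.0554·4410) = 6.514×10^-4 m·K/W
  R'_aluminium = ln(0.0612/0.0554)/(2πk) = 0.09957/(2π·171) = 9.267×10^-5 m·K/W
  R'_vermiculite board = ln(0.119/0.0612)/(2πk) = 0.6650/(2π·0.0652) = 1.623 m·K/W
  R'_perlite = ln(0.175/0.119)/(2πk) = 0.3857/(2π·0.0640) = 0.9591 m·K/W
ΣR = 6.514×10^-4 + 9.267×10^-5 + 1.623 + 0.9591 = 2.583 m·K/W
Q' = ΔT/ΣR = (169 °C − 27.6 °C)/2.583 = 54.74 W/m
From the inner boundary to the vermiculite board/perlite interface, ΣR_partial = 1.624 m·K/W.
T_interface = T_in − Q'·ΣR_partial = 169 °C − (54.74)(1.624) = 80.1 °C

T = 80.1 °C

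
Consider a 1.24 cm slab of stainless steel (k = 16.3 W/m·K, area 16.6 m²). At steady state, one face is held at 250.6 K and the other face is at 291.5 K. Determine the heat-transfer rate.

Q = 892 kW

Q = kA·ΔT/L = 16.3 × 16.6 × |250.6 K − 291.5 K| / 0.0124 = 8.92×10^5 W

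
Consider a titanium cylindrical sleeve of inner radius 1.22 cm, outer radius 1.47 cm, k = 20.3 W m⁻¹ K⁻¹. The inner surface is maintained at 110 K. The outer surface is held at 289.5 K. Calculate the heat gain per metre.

Q' = 123 kW/m

Q' = 2πk·ΔT/ln(r₂/r₁) = 2π × 20.3 × 179.5 / ln(0.0147/0.0122) = 1.23×10^5 W/m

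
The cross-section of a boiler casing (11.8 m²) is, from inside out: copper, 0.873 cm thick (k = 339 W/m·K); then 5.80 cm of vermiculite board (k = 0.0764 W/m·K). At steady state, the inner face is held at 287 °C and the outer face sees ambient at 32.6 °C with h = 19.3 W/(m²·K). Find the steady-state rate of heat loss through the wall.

Series thermal resistances, inner to outer:
  R_copper = L/(kA) = 0.00873/(339·11.8) = 2.182×10^-6 K/W
  R_vermiculite board = L/(kA) = 0.0580/(0.0764·11.8) = 0.06434 K/W
  R_conv,out = 1/(hA) = 1/(19.3·11.8) = 0.004391 K/W
ΣR = 2.182×10^-6 + 0.06434 + 0.004391 = 0.06873 K/W
Q = ΔT/ΣR = (287 °C − 32.6 °C)/0.06873 = 3700 W

Q = 3700 W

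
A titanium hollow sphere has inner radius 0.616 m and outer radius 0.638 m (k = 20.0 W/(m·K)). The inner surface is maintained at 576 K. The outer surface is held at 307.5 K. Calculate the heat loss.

Q = 1210 kW

Q = 4πk·ΔT/(1/r₁ − 1/r₂) = 4π × 20.0 × 268.5 / (1/0.616 − 1/0.638) = 1.21×10^6 W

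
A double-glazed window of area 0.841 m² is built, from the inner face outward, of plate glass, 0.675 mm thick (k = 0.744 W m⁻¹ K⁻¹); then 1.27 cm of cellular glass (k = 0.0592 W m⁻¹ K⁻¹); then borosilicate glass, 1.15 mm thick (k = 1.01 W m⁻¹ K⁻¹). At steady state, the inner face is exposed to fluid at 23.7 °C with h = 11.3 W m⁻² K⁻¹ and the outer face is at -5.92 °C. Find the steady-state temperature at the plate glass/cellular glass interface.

Resistance network (inner→outer):
  R_conv,in = 1/(hA) = 1/(11.3·0.841) = 0.1052 K/W
  R_plate glass = L/(kA) = 6.75×10^-4/(0.744·0.841) = 0.001079 K/W
  R_cellular glass = L/(kA) = 0.0127/(0.0592·0.841) = 0.2551 K/W
  R_borosilicate glass = L/(kA) = 0.00115/(1.01·0.841) = 0.001354 K/W
ΣR = 0.1052 + 0.001079 + 0.2551 + 0.001354 = 0.3627 K/W
Q = ΔT/ΣR = (23.7 °C − -5.92 °C)/0.3627 = 81.67 W
From the inner boundary to the plate glass/cellular glass interface, ΣR_partial = 0.1063 K/W.
T_interface = T_in − Q·ΣR_partial = 23.7 °C − (81.67)(0.1063) = 15.0 °C

T = 15.0 °C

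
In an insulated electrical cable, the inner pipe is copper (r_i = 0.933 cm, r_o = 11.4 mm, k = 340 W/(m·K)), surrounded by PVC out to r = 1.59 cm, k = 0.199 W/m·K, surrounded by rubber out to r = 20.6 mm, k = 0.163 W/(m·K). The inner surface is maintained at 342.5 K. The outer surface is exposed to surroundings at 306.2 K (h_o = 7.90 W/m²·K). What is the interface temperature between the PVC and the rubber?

T = 336.0 K

Treat each layer as a resistance in series:
  R'_copper = ln(0.0114/0.00933)/(2πk) = 0.2004/(2π·340) = 9.380×10^-5 m·K/W
  R'_PVC = ln(0.0159/0.0114)/(2πk) = 0.3327/(2π·0.199) = 0.2661 m·K/W
  R'_rubber = ln(0.0206/0.0159)/(2πk) = 0.2590/(2π·0.163) = 0.2529 m·K/W
  R'_conv,out = 1/(2πr h) = 1/(2π·0.0206·7.90) = 0.9780 m·K/W
ΣR = 9.380×10^-5 + 0.2661 + 0.2529 + 0.9780 = 1.497 m·K/W
Q' = ΔT/ΣR = (342.5 K − 306.2 K)/1.497 = 24.25 W/m
From the inner boundary to the PVC/rubber interface, ΣR_partial = 0.2662 m·K/W.
T_interface = T_in − Q'·ΣR_partial = 342.5 K − (24.25)(0.2662) = 336.0 K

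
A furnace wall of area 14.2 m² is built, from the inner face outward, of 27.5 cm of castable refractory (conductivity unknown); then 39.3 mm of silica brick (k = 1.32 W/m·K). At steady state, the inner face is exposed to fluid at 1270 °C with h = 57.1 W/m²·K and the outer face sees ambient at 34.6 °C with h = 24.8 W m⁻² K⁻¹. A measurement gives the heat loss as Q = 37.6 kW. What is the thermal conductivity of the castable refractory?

ΣR = ΔT/Q = |1270 − 34.6|/37600 = 0.03286 K/W
Known resistances:
  R_conv,in = 1/(hA) = 1/(57.1·14.2) = 0.001233 K/W
  R_silica brick = L/(kA) = 0.0393/(1.32·14.2) = 0.002097 K/W
  R_conv,out = 1/(hA) = 1/(24.8·14.2) = 0.002840 K/W
R_castable refractory = ΣR − ΣR_known = 0.03286 − 0.006170 = 0.02669 K/W
L/(kA) = 0.02669 ⇒ k = 0.275/(0.02669·14.2) = 0.726 W/m·K

k = 0.726 W/m·K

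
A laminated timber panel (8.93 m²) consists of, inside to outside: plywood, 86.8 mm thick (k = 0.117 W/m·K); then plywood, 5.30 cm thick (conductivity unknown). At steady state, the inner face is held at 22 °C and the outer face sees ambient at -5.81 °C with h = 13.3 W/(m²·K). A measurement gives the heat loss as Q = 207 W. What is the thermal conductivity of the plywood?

k = 0.139 W/m·K

ΣR = ΔT/Q = |22 − -5.81|/207 = 0.1343 K/W
Known resistances:
  R_plywood = L/(kA) = 0.0868/(0.117·8.93) = 0.08308 K/W
  R_conv,out = 1/(hA) = 1/(13.3·8.93) = 0.008420 K/W
R_plywood = ΣR − ΣR_known = 0.1343 − 0.09150 = 0.04280 K/W
L/(kA) = 0.04280 ⇒ k = 0.0530/(0.04280·8.93) = 0.139 W/m·K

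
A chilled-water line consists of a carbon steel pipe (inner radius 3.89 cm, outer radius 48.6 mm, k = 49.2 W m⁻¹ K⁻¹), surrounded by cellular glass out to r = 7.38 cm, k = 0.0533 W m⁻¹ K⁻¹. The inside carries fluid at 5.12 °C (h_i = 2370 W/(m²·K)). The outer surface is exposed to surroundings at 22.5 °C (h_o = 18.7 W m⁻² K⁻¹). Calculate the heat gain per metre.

Q' = 12.7 W/m

Series thermal resistances, inner to outer:
  R'_conv,in = 1/(2πr h) = 1/(2π·0.0389·2370) = 0.001726 m·K/W
  R'_carbon steel = ln(0.0486/0.0389)/(2πk) = 0.2226/(2π·49.2) = 7.202×10^-4 m·K/W
  R'_cellular glass = ln(0.0738/0.0486)/(2πk) = 0.4177/(2π·0.0533) = 1.247 m·K/W
  R'_conv,out = 1/(2πr h) = 1/(2π·0.0738·18.7) = 0.1153 m·K/W
ΣR = 0.001726 + 7.202×10^-4 + 1.247 + 0.1153 = 1.365 m·K/W
Q' = ΔT/ΣR = (5.12 °C − 22.5 °C)/1.365 = -12.7 W/m
(Negative Q' ⇒ heat flows inward; heat gain = 12.7 W/m.)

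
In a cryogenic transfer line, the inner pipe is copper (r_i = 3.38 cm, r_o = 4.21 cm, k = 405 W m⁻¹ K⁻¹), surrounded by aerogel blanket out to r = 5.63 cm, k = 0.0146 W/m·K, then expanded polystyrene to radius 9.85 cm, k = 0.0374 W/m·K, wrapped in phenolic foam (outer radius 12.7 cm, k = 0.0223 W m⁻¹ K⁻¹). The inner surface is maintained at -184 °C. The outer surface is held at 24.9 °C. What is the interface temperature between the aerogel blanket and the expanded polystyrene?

Series thermal resistances, inner to outer:
  R'_copper = ln(0.0421/0.0338)/(2πk) = 0.2196/(2π·405) = 8.629×10^-5 m·K/W
  R'_aerogel blanket = ln(0.0563/0.0421)/(2πk) = 0.2906/(2π·0.0146) = 3.168 m·K/W
  R'_expanded polystyrene = ln(0.0985/0.0563)/(2πk) = 0.5594/(2π·0.0374) = 2.380 m·K/W
  R'_phenolic foam = ln(0.127/0.0985)/(2πk) = 0.2541/(2π·0.0223) = 1.814 m·K/W
ΣR = 8.629×10^-5 + 3.168 + 2.380 + 1.814 = 7.362 m·K/W
Q' = ΔT/ΣR = (-184 °C − 24.9 °C)/7.362 = -28.38 W/m
From the inner boundary to the aerogel blanket/expanded polystyrene interface, ΣR_partial = 3.168 m·K/W.
T_interface = T_in − Q'·ΣR_partial = -184 °C − (-28.38)(3.168) = -94.1 °C

T = -94.1 °C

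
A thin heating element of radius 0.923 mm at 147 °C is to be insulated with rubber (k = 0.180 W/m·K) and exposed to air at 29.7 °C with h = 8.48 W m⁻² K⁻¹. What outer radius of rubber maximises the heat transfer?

For a cylinder, r_cr = k_ins/h = 0.180/8.48 = 0.0212 m = 2.12 cm

r_cr = 2.12 cm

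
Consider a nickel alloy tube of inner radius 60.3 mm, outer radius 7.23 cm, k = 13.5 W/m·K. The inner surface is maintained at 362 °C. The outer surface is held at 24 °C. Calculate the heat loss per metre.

Q' = 1.58×10^5 W/m

Q' = 2πk·ΔT/ln(r₂/r₁) = 2π × 13.5 × 338 / ln(0.0723/0.0603) = 1.58×10^5 W/m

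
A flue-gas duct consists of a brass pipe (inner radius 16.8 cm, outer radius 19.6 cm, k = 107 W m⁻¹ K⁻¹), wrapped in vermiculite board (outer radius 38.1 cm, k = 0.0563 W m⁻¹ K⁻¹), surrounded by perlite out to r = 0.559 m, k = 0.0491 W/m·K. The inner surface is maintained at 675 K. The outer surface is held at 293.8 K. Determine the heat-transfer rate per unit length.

Series thermal resistances, inner to outer:
  R'_brass = ln(0.196/0.168)/(2πk) = 0.1542/(2π·107) = 2.293×10^-4 m·K/W
  R'_vermiculite board = ln(0.381/0.196)/(2πk) = 0.6647/(2π·0.0563) = 1.879 m·K/W
  R'_perlite = ln(0.559/0.381)/(2πk) = 0.3834/(2π·0.0491) = 1.243 m·K/W
ΣR = 2.293×10^-4 + 1.879 + 1.243 = 3.122 m·K/W
Q' = ΔT/ΣR = (675 K − 293.8 K)/3.122 = 122 W/m

Q' = 122 W/m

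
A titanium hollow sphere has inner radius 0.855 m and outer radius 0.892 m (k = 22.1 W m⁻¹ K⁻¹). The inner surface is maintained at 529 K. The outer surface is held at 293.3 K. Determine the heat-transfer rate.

Q = 1.35×10^6 W

Q = 4πk·ΔT/(1/r₁ − 1/r₂) = 4π × 22.1 × 235.7 / (1/0.855 − 1/0.892) = 1.35×10^6 W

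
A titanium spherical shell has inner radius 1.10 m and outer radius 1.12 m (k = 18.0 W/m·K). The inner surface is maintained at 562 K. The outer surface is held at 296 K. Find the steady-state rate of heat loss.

Q = 4πk·ΔT/(1/r₁ − 1/r₂) = 4π × 18.0 × 266 / (1/1.10 − 1/1.12) = 3.71×10^6 W

Q = 3.71×10^6 W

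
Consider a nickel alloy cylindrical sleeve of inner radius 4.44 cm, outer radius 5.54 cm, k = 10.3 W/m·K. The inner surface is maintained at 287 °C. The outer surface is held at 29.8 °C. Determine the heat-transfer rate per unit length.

Q' = 2πk·ΔT/ln(r₂/r₁) = 2π × 10.3 × 257.2 / ln(0.0554/0.0444) = 75200 W/m

Q' = 75200 W/m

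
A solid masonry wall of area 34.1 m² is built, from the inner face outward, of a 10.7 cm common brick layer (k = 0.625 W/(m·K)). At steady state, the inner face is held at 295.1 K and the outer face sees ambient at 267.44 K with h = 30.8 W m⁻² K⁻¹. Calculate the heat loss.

Resistance network (inner→outer):
  R_common brick = L/(kA) = 0.107/(0.625·34.1) = 0.005021 K/W
  R_conv,out = 1/(hA) = 1/(30.8·34.1) = 9.521×10^-4 K/W
ΣR = 0.005021 + 9.521×10^-4 = 0.005973 K/W
Q = ΔT/ΣR = (295.1 K − 267.44 K)/0.005973 = 4630 W

Q = 4.63 kW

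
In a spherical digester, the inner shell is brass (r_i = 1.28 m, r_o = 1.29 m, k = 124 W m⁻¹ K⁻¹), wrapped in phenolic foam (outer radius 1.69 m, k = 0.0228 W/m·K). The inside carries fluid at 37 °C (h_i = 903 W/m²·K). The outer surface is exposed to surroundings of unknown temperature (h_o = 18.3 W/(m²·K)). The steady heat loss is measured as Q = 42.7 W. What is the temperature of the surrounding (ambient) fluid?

Series resistances:
  R_conv,in = 1/(4πr²h) = 1/(4π·1.28²·903) = 5.379×10^-5 K/W
  R_brass = (1/1.28 − 1/1.29)/(4πk) = 0.006056/(4π·124) = 3.887×10^-6 K/W
  R_phenolic foam = (1/1.29 − 1/1.69)/(4πk) = 0.1835/(4π·0.0228) = 0.6404 K/W
  R_conv,out = 1/(4πr²h) = 1/(4π·1.69²·18.3) = 0.001523 K/W
ΣR = 0.6420 K/W
ΔT = Q·ΣR = 42.7 × 0.6420 = 27.41 K
Heat flows outward, so T_out = T_in − ΔT = 37 − 27.41 = 9.59 °C

T_out = 9.59 °C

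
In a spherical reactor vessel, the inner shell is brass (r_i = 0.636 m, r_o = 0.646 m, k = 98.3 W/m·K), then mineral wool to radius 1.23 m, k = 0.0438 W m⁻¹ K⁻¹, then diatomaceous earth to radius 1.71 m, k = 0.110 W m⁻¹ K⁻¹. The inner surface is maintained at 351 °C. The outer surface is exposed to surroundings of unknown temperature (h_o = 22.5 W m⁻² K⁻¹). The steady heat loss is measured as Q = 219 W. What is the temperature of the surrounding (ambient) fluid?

Sum the resistances:
  R_brass = (1/0.636 − 1/0.646)/(4πk) = 0.02434/(4π·98.3) = 1.970×10^-5 K/W
  R_mineral wool = (1/0.646 − 1/1.23)/(4πk) = 0.7350/(4π·0.0438) = 1.335 K/W
  R_diatomaceous earth = (1/1.23 − 1/1.71)/(4πk) = 0.2282/(4π·0.110) = 0.1651 K/W
  R_conv,out = 1/(4πr²h) = 1/(4π·1.71²·22.5) = 0.001210 K/W
ΣR = 1.502 K/W
ΔT = Q·ΣR = 219 × 1.502 = 328.9 K
Heat flows outward, so T_out = T_in − ΔT = 351 − 328.9 = 22.1 °C

T_out = 22.1 °C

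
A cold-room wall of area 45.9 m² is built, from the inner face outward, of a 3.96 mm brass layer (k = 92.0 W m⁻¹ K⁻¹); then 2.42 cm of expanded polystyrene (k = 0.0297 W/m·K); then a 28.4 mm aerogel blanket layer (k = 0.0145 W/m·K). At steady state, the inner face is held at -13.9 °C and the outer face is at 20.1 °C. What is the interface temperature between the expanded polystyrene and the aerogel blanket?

T = -3.91 °C

Resistance network (inner→outer):
  R_brass = L/(kA) = 0.00396/(92.0·45.9) = 9.378×10^-7 K/W
  R_expanded polystyrene = L/(kA) = 0.0242/(0.0297·45.9) = 0.01775 K/W
  R_aerogel blanket = L/(kA) = 0.0284/(0.0145·45.9) = 0.04267 K/W
ΣR = 9.378×10^-7 + 0.01775 + 0.04267 = 0.06042 K/W
Q = ΔT/ΣR = (-13.9 °C − 20.1 °C)/0.06042 = -562.7 W
From the inner boundary to the expanded polystyrene/aerogel blanket interface, ΣR_partial = 0.01775 K/W.
T_interface = T_in − Q·ΣR_partial = -13.9 °C − (-562.7)(0.01775) = -3.91 °C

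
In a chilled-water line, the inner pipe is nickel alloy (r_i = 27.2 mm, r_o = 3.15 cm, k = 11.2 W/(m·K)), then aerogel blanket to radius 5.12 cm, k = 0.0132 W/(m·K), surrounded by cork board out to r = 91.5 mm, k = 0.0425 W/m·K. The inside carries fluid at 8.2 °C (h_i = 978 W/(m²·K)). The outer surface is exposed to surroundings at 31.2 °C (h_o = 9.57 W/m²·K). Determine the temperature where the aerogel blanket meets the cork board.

Series thermal resistances, inner to outer:
  R'_conv,in = 1/(2πr h) = 1/(2π·0.0272·978) = 0.005983 m·K/W
  R'_nickel alloy = ln(0.0315/0.0272)/(2πk) = 0.1468/(2π·11.2) = 0.002086 m·K/W
  R'_aerogel blanket = ln(0.0512/0.0315)/(2πk) = 0.4858/(2π·0.0132) = 5.857 m·K/W
  R'_cork board = ln(0.0915/0.0512)/(2πk) = 0.5806/(2π·0.0425) = 2.174 m·K/W
  R'_conv,out = 1/(2πr h) = 1/(2π·0.0915·9.57) = 0.1818 m·K/W
ΣR = 0.005983 + 0.002086 + 5.857 + 2.174 + 0.1818 = 8.221 m·K/W
Q' = ΔT/ΣR = (8.2 °C − 31.2 °C)/8.221 = -2.798 W/m
From the inner boundary to the aerogel blanket/cork board interface, ΣR_partial = 5.865 m·K/W.
T_interface = T_in − Q'·ΣR_partial = 8.2 °C − (-2.798)(5.865) = 24.6 °C

T = 24.6 °C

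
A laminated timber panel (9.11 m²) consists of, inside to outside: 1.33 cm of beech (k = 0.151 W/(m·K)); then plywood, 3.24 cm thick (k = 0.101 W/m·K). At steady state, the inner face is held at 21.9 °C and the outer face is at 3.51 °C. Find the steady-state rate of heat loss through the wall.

Q = 410 W

Treat each layer as a resistance in series:
  R_beech = L/(kA) = 0.0133/(0.151·9.11) = 0.009668 K/W
  R_plywood = L/(kA) = 0.0324/(0.101·9.11) = 0.03521 K/W
ΣR = 0.009668 + 0.03521 = 0.04488 K/W
Q = ΔT/ΣR = (21.9 °C − 3.51 °C)/0.04488 = 410 W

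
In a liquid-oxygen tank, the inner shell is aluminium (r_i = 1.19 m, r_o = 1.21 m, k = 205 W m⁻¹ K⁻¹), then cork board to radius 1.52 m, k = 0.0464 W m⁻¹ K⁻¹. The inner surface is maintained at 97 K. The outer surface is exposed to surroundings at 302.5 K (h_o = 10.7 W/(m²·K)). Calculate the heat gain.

Q = 703 W

Series thermal resistances, inner to outer:
  R_aluminium = (1/1.19 − 1/1.21)/(4πk) = 0.01389/(4π·205) = 5.392×10^-6 K/W
  R_cork board = (1/1.21 − 1/1.52)/(4πk) = 0.1686/(4π·0.0464) = 0.2891 K/W
  R_conv,out = 1/(4πr²h) = 1/(4π·1.52²·10.7) = 0.003219 K/W
ΣR = 5.392×10^-6 + 0.2891 + 0.003219 = 0.2923 K/W
Q = ΔT/ΣR = (97 K − 302.5 K)/0.2923 = -703 W
(Negative Q ⇒ heat flows inward; heat gain = 703 W.)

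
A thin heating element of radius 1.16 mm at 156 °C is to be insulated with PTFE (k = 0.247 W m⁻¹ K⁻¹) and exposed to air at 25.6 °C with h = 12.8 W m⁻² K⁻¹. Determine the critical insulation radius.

For a cylinder, r_cr = k_ins/h = 0.247/12.8 = 0.0193 m = 1.93 cm

r_cr = 1.93 cm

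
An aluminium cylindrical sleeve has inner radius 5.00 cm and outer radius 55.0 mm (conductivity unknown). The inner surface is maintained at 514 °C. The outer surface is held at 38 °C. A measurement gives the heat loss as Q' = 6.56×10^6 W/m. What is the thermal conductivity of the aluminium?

k = 209 W/m·K

ΣR = ΔT/Q' = |514 − 38|/6.56×10^6 = 7.256×10^-5 m·K/W
ln(r₂/r₁)/(2πk) = 7.256×10^-5 ⇒ k = 0.09531/(2π·7.256×10^-5) = 209 W/m·K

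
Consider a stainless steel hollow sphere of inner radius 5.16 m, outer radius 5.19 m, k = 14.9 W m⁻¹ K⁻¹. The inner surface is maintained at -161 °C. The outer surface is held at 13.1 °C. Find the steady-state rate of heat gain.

Q = 4πk·ΔT/(1/r₁ − 1/r₂) = 4π × 14.9 × 174.1 / (1/5.16 − 1/5.19) = 2.91×10^7 W

Q = 29100 kW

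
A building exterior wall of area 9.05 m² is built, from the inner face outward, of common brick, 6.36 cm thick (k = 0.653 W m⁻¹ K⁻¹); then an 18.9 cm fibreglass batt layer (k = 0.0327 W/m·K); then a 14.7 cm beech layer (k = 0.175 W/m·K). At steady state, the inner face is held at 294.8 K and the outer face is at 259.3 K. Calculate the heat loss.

Series thermal resistances, inner to outer:
  R_common brick = L/(kA) = 0.0636/(0.653·9.05) = 0.01076 K/W
  R_fibreglass batt = L/(kA) = 0.189/(0.0327·9.05) = 0.6387 K/W
  R_beech = L/(kA) = 0.147/(0.175·9.05) = 0.09282 K/W
ΣR = 0.01076 + 0.6387 + 0.09282 = 0.7423 K/W
Q = ΔT/ΣR = (294.8 K − 259.3 K)/0.7423 = 47.8 W

Q = 47.8 W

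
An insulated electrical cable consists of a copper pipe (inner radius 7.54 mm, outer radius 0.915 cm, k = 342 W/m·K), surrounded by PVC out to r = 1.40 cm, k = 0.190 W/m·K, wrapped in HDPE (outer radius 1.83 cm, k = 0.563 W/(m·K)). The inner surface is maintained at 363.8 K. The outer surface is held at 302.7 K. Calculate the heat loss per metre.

Resistance network (inner→outer):
  R'_copper = ln(0.00915/0.00754)/(2πk) = 0.1935/(2π·342) = 9.006×10^-5 m·K/W
  R'_PVC = ln(0.0140/0.00915)/(2πk) = 0.4253/(2π·0.190) = 0.3563 m·K/W
  R'_HDPE = ln(0.0183/0.0140)/(2πk) = 0.2678/(2π·0.563) = 0.07572 m·K/W
ΣR = 9.006×10^-5 + 0.3563 + 0.07572 = 0.4321 m·K/W
Q' = ΔT/ΣR = (363.8 K − 302.7 K)/0.4321 = 141 W/m

Q' = 141 W/m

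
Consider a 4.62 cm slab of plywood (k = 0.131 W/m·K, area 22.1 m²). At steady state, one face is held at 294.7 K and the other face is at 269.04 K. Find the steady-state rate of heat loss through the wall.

Q = kA·ΔT/L = 0.131 × 22.1 × |294.7 K − 269.04 K| / 0.0462 = 1610 W

Q = 1610 W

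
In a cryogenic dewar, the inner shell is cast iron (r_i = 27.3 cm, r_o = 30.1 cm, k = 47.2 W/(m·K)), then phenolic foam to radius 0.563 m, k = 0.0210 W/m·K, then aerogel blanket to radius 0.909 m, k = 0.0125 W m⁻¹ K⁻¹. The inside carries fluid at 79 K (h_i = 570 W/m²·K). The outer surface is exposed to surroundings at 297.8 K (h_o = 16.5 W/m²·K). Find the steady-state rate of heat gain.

Q = 21.5 W

Treat each layer as a resistance in series:
  R_conv,in = 1/(4πr²h) = 1/(4π·0.273²·570) = 0.001873 K/W
  R_cast iron = (1/0.273 − 1/0.301)/(4πk) = 0.3407/(4π·47.2) = 5.745×10^-4 K/W
  R_phenolic foam = (1/0.301 − 1/0.563)/(4πk) = 1.546/(4π·0.0210) = 5.859 K/W
  R_aerogel blanket = (1/0.563 − 1/0.909)/(4πk) = 0.6761/(4π·0.0125) = 4.304 K/W
  R_conv,out = 1/(4πr²h) = 1/(4π·0.909²·16.5) = 0.005837 K/W
ΣR = 0.001873 + 5.745×10^-4 + 5.859 + 4.304 + 0.005837 = 10.17 K/W
Q = ΔT/ΣR = (79 K − 297.8 K)/10.17 = -21.5 W
(Negative Q ⇒ heat flows inward; heat gain = 21.5 W.)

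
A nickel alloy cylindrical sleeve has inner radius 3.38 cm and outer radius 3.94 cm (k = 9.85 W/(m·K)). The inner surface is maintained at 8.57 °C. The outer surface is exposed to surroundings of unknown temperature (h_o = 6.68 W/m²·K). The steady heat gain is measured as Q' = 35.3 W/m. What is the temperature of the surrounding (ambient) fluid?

T_out = 30.0 °C

Sum the resistances:
  R'_nickel alloy = ln(0.0394/0.0338)/(2πk) = 0.1533/(2π·9.85) = 0.002477 m·K/W
  R'_conv,out = 1/(2πr h) = 1/(2π·0.0394·6.68) = 0.6047 m·K/W
ΣR = 0.6072 m·K/W
ΔT = Q'·ΣR = 35.3 × 0.6072 = 21.43 K
Heat flows inward, so T_out = T_in + ΔT = 8.57 + 21.43 = 30.0 °C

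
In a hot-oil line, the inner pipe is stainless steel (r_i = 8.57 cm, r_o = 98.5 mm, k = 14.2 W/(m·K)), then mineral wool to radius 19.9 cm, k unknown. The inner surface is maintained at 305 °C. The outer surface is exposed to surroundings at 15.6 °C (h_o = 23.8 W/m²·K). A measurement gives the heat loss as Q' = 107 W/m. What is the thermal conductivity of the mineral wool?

k = 0.0419 W/m·K

ΣR = ΔT/Q' = |305 − 15.6|/107 = 2.705 m·K/W
Known resistances:
  R'_stainless steel = ln(0.0985/0.0857)/(2πk) = 0.1392/(2π·14.2) = 0.001560 m·K/W
  R'_conv,out = 1/(2πr h) = 1/(2π·0.199·23.8) = 0.03360 m·K/W
R_mineral wool = ΣR − ΣR_known = 2.705 − 0.03516 = 2.670 m·K/W
ln(r₂/r₁)/(2πk) = 2.670 ⇒ k = 0.7032/(2π·2.670) = 0.0419 W/m·K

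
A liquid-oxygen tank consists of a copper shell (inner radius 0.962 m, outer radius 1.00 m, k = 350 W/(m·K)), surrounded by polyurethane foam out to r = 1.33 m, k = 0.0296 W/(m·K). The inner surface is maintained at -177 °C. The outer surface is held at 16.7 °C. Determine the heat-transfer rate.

Treat each layer as a resistance in series:
  R_copper = (1/0.962 − 1/1.00)/(4πk) = 0.03950/(4π·350) = 8.981×10^-6 K/W
  R_polyurethane foam = (1/1.00 − 1/1.33)/(4πk) = 0.2481/(4π·0.0296) = 0.6671 K/W
ΣR = 8.981×10^-6 + 0.6671 = 0.6671 K/W
Q = ΔT/ΣR = (-177 °C − 16.7 °C)/0.6671 = -290 W
(Negative Q ⇒ heat flows inward; heat gain = 290 W.)

Q = 290 W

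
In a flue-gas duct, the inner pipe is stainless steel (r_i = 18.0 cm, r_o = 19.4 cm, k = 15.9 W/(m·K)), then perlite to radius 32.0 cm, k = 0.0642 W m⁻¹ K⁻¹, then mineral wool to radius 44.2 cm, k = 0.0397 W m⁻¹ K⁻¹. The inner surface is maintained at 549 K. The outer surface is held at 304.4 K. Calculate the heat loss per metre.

Q' = 96.4 W/m

Series thermal resistances, inner to outer:
  R'_stainless steel = ln(0.194/0.180)/(2πk) = 0.07490/(2π·15.9) = 7.497×10^-4 m·K/W
  R'_perlite = ln(0.320/0.194)/(2πk) = 0.5005/(2π·0.0642) = 1.241 m·K/W
  R'_mineral wool = ln(0.442/0.320)/(2πk) = 0.3230/(2π·0.0397) = 1.295 m·K/W
ΣR = 7.497×10^-4 + 1.241 + 1.295 = 2.537 m·K/W
Q' = ΔT/ΣR = (549 K − 304.4 K)/2.537 = 96.4 W/m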